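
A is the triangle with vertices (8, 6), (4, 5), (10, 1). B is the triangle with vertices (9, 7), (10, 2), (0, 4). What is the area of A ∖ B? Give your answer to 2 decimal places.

0.85

|A| = 11, |A∩B| = 10.146.
|A ∖ B| = |A| − |A∩B| = 11 − 10.146 = 0.85.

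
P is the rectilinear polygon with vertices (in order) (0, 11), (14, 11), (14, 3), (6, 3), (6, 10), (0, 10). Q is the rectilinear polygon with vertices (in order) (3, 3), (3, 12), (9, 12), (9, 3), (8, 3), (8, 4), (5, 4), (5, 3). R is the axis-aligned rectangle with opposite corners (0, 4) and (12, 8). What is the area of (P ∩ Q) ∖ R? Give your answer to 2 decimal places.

|P ∩ Q| = 25.
|(P ∩ Q) ∩ R| = 12.
|(P ∩ Q) ∖ R| = 25 − 12 = 13.00.

13.00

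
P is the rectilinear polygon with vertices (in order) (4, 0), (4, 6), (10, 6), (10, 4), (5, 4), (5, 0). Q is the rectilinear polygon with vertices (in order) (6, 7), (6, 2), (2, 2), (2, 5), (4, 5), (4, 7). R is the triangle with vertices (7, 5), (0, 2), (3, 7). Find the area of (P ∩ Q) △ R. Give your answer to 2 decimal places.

12.07

|P ∩ Q| = 6.
|(P ∩ Q) ∩ R| = 3.4643.
|(P ∩ Q) △ R| = 6 + 13 − 6.9286 = 12.07.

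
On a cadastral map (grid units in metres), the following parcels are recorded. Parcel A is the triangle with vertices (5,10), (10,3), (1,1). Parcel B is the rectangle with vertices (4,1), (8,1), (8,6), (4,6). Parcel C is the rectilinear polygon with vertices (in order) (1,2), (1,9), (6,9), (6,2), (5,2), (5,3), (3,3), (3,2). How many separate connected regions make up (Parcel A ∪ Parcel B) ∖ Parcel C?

2

(Parcel A ∪ Parcel B) ∖ Parcel C splits into 2 disjoint pieces (area 21.4365, area 0.5794).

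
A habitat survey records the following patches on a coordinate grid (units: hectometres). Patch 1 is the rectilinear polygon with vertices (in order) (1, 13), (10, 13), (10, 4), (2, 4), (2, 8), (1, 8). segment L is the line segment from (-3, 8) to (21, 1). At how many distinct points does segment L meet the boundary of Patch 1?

The segment meets the boundary at (10,4.208), (2,6.542).

2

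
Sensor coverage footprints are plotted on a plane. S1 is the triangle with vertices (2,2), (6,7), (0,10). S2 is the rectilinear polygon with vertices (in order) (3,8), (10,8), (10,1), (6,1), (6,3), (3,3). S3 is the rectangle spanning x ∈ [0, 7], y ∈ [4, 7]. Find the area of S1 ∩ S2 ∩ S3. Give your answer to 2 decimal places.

5.40

The intersection is the polygon with vertices (3.6,4), (3,4), (3,7), (6,7).
By the shoelace formula its area is 5.40.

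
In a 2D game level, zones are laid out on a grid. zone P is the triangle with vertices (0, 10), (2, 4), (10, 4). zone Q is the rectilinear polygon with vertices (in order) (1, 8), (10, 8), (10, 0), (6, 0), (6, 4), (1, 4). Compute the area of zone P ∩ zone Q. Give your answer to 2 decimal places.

21.17

The intersection is the polygon with vertices (1,7), (1,8), (3.333,8), (10,4), (6,4), (2,4).
By the shoelace formula its area is 21.17.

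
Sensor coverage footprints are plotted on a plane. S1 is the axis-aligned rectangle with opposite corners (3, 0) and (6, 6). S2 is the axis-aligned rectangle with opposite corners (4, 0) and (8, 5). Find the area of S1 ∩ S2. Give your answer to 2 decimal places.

|S1∩S2|: x∈[4,6], y∈[0,5] → 2·5 = 10.

10.00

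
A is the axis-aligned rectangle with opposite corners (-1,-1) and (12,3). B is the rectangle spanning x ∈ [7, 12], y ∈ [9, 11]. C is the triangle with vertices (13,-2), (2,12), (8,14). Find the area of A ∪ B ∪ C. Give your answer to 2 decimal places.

By inclusion–exclusion:
Individual areas: |A| = 52, |B| = 10, |C| = 53.
|A∩B| = 0 (no overlap).
|A∩C| = 4.9515.
|B∩C| = 4.5.
|A∩B∩C| = 0.
|A ∪ B ∪ C| = 115 − 9.4515 + 0 = 105.55.

105.55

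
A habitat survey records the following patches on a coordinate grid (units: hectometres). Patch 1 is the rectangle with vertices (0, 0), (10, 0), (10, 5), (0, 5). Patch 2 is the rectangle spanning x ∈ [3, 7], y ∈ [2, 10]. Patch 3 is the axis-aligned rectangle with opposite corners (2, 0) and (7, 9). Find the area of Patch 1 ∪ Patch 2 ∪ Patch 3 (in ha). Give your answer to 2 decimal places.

74.00

By inclusion–exclusion:
Individual areas: |Patch 1| = 50, |Patch 2| = 32, |Patch 3| = 45.
|Patch 1∩Patch 2|: x∈[3,7], y∈[2,5] → 4·3 = 12.
|Patch 1∩Patch 3|: x∈[2,7], y∈[0,5] → 5·5 = 25.
|Patch 2∩Patch 3|: x∈[3,7], y∈[2,9] → 4·7 = 28.
|Patch 1∩Patch 2∩Patch 3| = 12.
|Patch 1 ∪ Patch 2 ∪ Patch 3| = 127 − 65 + 12 = 74.00.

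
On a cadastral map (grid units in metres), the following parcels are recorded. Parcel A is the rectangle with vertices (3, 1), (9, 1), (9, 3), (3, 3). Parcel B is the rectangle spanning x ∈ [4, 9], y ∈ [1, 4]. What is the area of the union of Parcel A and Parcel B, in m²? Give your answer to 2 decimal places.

17.00

By inclusion–exclusion:
Individual areas: |Parcel A| = 12, |Parcel B| = 15.
|Parcel A∩Parcel B|: x∈[4,9], y∈[1,3] → 5·2 = 10.
|Parcel A ∪ Parcel B| = 27 − 10 = 17.00.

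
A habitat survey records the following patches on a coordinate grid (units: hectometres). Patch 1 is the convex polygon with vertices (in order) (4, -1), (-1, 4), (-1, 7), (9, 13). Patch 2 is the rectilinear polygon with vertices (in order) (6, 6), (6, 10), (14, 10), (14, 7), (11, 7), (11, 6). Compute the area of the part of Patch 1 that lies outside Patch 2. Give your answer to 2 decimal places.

57.64

|Patch 1| = 62.5, |Patch 1∩Patch 2| = 4.8571.
|Patch 1 ∖ Patch 2| = |Patch 1| − |Patch 1∩Patch 2| = 62.5 − 4.8571 = 57.64.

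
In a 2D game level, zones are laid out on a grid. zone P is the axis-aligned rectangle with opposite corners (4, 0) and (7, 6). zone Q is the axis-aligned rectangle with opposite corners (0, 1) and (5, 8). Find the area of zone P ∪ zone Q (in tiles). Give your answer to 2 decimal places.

By inclusion–exclusion:
Individual areas: |zone P| = 18, |zone Q| = 35.
|zone P∩zone Q|: x∈[4,5], y∈[1,6] → 1·5 = 5.
|zone P ∪ zone Q| = 53 − 5 = 48.00.

48.00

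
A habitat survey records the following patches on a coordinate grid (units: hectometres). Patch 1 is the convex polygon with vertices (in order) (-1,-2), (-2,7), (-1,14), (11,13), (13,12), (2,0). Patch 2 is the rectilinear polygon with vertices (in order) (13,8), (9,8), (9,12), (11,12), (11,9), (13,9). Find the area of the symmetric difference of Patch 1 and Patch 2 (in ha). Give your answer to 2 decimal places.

|Patch 1| = 132, |Patch 2| = 10, |Patch 1∩Patch 2| = 6.4848.
|Patch 1 △ Patch 2| = |Patch 1| + |Patch 2| − 2·|Patch 1∩Patch 2| = 132 + 10 − 12.9697 = 129.03.

129.03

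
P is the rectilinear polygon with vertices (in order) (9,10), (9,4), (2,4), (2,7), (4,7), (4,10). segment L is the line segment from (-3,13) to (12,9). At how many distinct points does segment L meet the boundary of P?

2

The segment meets the boundary at (9,9.8), (8.25,10).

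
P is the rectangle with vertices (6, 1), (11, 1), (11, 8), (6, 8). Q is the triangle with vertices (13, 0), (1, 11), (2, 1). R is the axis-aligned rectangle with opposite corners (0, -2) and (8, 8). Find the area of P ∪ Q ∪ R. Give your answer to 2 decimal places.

109.16

By inclusion–exclusion:
Individual areas: |P| = 35, |Q| = 54.5, |R| = 80.
|P∩Q| = 15.625.
|P∩R|: x∈[6,8], y∈[1,8] → 2·7 = 14.
|Q∩R| = 39.7189.
|P∩Q∩R| = 9.
|P ∪ Q ∪ R| = 169.5 − 69.3439 + 9 = 109.16.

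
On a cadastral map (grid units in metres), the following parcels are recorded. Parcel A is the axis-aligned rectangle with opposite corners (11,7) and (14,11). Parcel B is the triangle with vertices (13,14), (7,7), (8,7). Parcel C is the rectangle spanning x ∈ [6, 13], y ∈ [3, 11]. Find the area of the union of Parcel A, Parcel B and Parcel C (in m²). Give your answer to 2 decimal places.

60.64

By inclusion–exclusion:
Individual areas: |Parcel A| = 12, |Parcel B| = 3.5, |Parcel C| = 56.
|Parcel A∩Parcel B| = 0.
|Parcel A∩Parcel C|: x∈[11,13], y∈[7,11] → 2·4 = 8.
|Parcel B∩Parcel C| = 2.8571.
|Parcel A∩Parcel B∩Parcel C| = 0.
|Parcel A ∪ Parcel B ∪ Parcel C| = 71.5 − 10.8571 + 0 = 60.64.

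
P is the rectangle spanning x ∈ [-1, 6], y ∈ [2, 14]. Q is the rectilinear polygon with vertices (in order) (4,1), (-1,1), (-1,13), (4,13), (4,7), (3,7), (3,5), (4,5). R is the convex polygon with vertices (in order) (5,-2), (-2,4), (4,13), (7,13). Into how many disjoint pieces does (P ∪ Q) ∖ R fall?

3

(P ∪ Q) ∖ R splits into 3 disjoint pieces (area 25.75, area 0.8167, area 2.6786).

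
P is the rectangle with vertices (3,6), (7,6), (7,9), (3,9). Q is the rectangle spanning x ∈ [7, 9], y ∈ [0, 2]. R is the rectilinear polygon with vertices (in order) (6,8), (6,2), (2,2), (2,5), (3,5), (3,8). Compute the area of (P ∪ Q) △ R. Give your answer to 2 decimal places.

|P ∪ Q| = 16.
|(P ∪ Q) ∩ R| = 6.
|(P ∪ Q) △ R| = 16 + 21 − 12 = 25.00.

25.00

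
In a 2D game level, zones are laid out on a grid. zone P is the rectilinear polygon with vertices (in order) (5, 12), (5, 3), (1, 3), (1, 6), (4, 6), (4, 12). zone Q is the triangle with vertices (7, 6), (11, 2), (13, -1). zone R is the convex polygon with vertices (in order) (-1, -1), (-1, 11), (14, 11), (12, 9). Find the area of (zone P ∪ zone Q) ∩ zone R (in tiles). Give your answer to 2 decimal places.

|zone P ∪ zone Q| = 20.
|(zone P ∪ zone Q) ∩ zone R| = 16.77.

16.77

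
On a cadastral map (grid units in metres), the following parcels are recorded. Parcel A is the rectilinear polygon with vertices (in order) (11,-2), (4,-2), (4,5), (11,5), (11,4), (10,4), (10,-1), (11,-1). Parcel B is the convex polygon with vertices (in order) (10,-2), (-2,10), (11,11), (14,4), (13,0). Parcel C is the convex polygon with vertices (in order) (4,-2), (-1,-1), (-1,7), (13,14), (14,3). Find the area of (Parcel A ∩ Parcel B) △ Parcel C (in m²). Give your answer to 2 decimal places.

139.67

|Parcel A ∩ Parcel B| = 25.6667.
|(Parcel A ∩ Parcel B) ∩ Parcel C| = 22.
|(Parcel A ∩ Parcel B) △ Parcel C| = 25.6667 + 158 − 44 = 139.67.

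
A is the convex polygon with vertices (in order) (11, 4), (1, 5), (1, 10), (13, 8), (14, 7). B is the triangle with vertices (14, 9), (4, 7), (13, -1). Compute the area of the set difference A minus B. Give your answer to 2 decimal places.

|A| = 54, |A∩B| = 27.3841.
|A ∖ B| = |A| − |A∩B| = 54 − 27.3841 = 26.62.

26.62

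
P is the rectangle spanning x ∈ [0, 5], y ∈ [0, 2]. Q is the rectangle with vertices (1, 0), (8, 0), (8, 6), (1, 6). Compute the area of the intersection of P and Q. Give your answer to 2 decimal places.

|P∩Q|: x∈[1,5], y∈[0,2] → 4·2 = 8.

8.00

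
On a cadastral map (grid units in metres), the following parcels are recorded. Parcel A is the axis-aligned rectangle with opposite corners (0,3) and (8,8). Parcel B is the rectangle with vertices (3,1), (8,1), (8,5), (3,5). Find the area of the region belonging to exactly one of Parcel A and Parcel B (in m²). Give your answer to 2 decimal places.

|Parcel A∩Parcel B|: x∈[3,8], y∈[3,5] → 5·2 = 10.
|Parcel A △ Parcel B| = |Parcel A| + |Parcel B| − 2·|Parcel A∩Parcel B| = 40 + 20 − 20 = 40.00.

40.00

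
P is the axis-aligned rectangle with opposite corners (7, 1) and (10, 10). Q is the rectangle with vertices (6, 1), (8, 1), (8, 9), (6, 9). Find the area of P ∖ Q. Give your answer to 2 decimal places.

|P∩Q|: x∈[7,8], y∈[1,9] → 1·8 = 8.
|P| = 27.
|P ∖ Q| = |P| − |P∩Q| = 27 − 8 = 19.00.

19.00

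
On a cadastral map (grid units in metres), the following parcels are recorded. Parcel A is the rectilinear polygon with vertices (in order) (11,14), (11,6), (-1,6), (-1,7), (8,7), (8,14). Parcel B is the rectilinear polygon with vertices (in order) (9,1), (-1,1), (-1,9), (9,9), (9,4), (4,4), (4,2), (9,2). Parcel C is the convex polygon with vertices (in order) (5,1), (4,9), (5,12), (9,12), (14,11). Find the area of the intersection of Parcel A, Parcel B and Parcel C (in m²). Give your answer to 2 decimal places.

The intersection is the polygon with vertices (8,7), (8,9), (9,9), (9,6), (4.375,6), (4.25,7).
By the shoelace formula its area is 6.69.

6.69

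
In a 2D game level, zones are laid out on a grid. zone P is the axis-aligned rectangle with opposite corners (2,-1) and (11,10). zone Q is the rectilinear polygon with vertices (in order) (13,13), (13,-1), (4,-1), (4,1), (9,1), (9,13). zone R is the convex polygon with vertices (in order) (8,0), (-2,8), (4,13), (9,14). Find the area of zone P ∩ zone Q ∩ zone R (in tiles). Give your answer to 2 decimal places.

The intersection is the polygon with vertices (8.071,1), (8,0), (6.75,1).
By the shoelace formula its area is 0.66.

0.66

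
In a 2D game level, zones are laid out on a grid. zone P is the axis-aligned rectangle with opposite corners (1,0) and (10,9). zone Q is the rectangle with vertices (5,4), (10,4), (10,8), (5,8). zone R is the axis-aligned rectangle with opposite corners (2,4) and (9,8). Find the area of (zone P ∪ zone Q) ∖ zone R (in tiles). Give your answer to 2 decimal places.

53.00

|zone P ∪ zone Q| = 81.
|(zone P ∪ zone Q) ∩ zone R| = 28.
|(zone P ∪ zone Q) ∖ zone R| = 81 − 28 = 53.00.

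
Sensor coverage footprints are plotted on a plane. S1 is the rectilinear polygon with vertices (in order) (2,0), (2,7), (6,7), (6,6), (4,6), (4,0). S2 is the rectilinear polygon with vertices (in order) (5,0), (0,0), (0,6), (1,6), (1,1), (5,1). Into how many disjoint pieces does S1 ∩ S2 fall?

S1 ∩ S2 is a single connected region.

1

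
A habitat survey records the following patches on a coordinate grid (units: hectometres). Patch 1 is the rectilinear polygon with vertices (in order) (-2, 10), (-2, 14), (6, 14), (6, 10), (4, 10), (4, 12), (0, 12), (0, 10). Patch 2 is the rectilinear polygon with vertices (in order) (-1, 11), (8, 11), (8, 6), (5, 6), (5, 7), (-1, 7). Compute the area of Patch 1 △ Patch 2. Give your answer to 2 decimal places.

|Patch 1| = 24, |Patch 2| = 39, |Patch 1∩Patch 2| = 3.
|Patch 1 △ Patch 2| = |Patch 1| + |Patch 2| − 2·|Patch 1∩Patch 2| = 24 + 39 − 6 = 57.00.

57.00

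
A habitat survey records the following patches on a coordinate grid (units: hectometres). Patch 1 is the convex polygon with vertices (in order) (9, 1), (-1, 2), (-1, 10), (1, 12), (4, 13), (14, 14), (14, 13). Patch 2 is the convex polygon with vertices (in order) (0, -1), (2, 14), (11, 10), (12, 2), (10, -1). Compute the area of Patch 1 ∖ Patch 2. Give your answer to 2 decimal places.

43.93

|Patch 1| = 144.5, |Patch 1∩Patch 2| = 100.5685.
|Patch 1 ∖ Patch 2| = |Patch 1| − |Patch 1∩Patch 2| = 144.5 − 100.5685 = 43.93.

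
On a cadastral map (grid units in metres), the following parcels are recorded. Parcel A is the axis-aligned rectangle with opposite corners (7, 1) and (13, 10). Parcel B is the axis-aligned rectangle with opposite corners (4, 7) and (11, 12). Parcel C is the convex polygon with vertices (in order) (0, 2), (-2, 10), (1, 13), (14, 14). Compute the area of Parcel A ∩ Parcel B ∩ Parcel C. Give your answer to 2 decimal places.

The intersection is the polygon with vertices (9.333,10), (7,8), (7,10).
By the shoelace formula its area is 2.33.

2.33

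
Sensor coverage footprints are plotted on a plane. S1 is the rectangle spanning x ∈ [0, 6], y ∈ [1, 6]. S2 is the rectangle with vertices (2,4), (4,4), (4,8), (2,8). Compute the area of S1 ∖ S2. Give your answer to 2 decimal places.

|S1∩S2|: x∈[2,4], y∈[4,6] → 2·2 = 4.
|S1| = 30.
|S1 ∖ S2| = |S1| − |S1∩S2| = 30 − 4 = 26.00.

26.00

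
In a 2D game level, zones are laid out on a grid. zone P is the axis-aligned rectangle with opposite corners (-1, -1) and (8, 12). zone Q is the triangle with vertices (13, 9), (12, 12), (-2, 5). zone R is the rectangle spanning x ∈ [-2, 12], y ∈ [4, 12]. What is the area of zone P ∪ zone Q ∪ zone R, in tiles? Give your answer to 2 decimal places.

158.63

By inclusion–exclusion:
Individual areas: |zone P| = 117, |zone Q| = 24.5, |zone R| = 112.
|zone P∩zone Q| = 11.55.
|zone P∩zone R|: x∈[-1,8], y∈[4,12] → 9·8 = 72.
|zone Q∩zone R| = 22.8667.
|zone P∩zone Q∩zone R| = 11.55.
|zone P ∪ zone Q ∪ zone R| = 253.5 − 106.4167 + 11.55 = 158.63.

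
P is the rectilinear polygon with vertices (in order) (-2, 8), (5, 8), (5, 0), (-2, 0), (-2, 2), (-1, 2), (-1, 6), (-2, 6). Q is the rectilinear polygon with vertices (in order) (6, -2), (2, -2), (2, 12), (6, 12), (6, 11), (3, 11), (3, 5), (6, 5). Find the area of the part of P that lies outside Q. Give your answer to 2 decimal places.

34.00

|P| = 52, |P∩Q| = 18.
|P ∖ Q| = |P| − |P∩Q| = 52 − 18 = 34.00.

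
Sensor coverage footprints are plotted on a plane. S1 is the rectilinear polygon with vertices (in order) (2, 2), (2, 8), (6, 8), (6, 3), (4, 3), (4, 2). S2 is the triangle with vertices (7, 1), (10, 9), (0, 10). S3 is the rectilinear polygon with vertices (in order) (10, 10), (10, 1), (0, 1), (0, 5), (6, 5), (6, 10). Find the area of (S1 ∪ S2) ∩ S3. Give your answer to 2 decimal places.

30.36

|S1 ∪ S2| = 51.127.
|(S1 ∪ S2) ∩ S3| = 30.36.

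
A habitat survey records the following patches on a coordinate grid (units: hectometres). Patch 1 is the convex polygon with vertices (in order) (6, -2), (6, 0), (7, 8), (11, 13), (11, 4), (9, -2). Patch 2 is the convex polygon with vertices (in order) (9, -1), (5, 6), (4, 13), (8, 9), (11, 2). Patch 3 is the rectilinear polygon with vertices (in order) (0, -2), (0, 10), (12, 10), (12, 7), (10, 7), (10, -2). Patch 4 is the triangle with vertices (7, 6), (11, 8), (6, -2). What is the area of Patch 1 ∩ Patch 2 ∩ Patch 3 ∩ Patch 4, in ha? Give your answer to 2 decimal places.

The intersection is the polygon with vertices (9.615,5.231), (7.667,1.333), (6.641,3.128), (7,6), (8.882,6.941).
By the shoelace formula its area is 9.60.

9.60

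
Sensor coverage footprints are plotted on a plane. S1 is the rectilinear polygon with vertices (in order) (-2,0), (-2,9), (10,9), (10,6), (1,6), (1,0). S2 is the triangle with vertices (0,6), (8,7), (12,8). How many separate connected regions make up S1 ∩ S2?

1

S1 ∩ S2 is a single connected region.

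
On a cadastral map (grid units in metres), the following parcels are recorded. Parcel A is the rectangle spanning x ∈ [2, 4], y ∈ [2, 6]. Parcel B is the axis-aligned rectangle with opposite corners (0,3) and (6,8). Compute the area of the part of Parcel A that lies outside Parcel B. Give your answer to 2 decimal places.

2.00

|Parcel A∩Parcel B|: x∈[2,4], y∈[3,6] → 2·3 = 6.
|Parcel A| = 8.
|Parcel A ∖ Parcel B| = |Parcel A| − |Parcel A∩Parcel B| = 8 − 6 = 2.00.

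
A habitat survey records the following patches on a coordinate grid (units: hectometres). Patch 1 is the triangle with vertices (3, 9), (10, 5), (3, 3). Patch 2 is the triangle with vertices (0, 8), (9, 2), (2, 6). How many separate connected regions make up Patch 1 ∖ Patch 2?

Patch 1 ∖ Patch 2 splits into 2 disjoint pieces (area 16.275, area 3.4405).

2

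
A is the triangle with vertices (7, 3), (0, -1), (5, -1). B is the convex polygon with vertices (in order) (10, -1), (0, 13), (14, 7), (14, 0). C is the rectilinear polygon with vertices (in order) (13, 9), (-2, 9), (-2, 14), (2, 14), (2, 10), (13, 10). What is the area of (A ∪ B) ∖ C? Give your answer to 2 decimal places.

|A ∪ B| = 92.
|(A ∪ B) ∩ C| = 7.6095.
|(A ∪ B) ∖ C| = 92 − 7.6095 = 84.39.

84.39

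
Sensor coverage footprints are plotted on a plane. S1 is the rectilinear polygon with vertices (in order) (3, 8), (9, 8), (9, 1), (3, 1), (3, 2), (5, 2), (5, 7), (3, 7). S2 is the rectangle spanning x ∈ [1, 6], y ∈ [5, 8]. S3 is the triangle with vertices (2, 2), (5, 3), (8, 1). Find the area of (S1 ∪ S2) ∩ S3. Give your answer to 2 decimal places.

The region (S1 ∪ S2) ∩ S3 is the polygon with vertices (3,2), (5,2), (5,3), (8,1), (3,1.833).
By the shoelace formula its area is 2.92.

2.92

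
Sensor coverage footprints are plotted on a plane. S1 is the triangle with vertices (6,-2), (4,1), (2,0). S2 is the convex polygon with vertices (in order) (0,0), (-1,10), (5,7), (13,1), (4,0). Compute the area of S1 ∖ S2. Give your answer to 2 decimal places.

|S1| = 4, |S1∩S2| = 1.3103.
|S1 ∖ S2| = |S1| − |S1∩S2| = 4 − 1.3103 = 2.69.

2.69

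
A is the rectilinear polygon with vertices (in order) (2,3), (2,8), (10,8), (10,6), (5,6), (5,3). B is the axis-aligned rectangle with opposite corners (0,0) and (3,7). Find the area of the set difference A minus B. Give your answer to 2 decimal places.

21.00

|A| = 25, |A∩B| = 4.
|A ∖ B| = |A| − |A∩B| = 25 − 4 = 21.00.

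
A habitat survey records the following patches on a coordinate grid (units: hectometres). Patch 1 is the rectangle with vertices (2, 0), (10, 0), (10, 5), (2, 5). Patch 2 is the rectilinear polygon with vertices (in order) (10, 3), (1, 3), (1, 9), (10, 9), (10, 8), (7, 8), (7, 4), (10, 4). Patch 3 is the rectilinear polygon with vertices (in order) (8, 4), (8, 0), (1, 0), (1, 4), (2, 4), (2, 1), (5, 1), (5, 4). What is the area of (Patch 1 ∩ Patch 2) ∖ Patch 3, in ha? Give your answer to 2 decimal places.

10.00

|Patch 1 ∩ Patch 2| = 13.
|(Patch 1 ∩ Patch 2) ∩ Patch 3| = 3.
|(Patch 1 ∩ Patch 2) ∖ Patch 3| = 13 − 3 = 10.00.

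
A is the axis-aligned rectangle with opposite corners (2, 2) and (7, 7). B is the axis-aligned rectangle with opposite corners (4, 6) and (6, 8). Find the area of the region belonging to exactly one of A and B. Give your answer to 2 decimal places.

|A∩B|: x∈[4,6], y∈[6,7] → 2·1 = 2.
|A △ B| = |A| + |B| − 2·|A∩B| = 25 + 4 − 4 = 25.00.

25.00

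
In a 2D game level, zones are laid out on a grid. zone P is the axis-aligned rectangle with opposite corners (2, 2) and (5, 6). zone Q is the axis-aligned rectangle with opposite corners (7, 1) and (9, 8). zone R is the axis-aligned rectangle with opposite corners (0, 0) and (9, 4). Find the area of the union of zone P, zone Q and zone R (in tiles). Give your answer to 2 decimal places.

50.00

By inclusion–exclusion:
Individual areas: |zone P| = 12, |zone Q| = 14, |zone R| = 36.
|zone P∩zone Q| = 0 (no overlap).
|zone P∩zone R|: x∈[2,5], y∈[2,4] → 3·2 = 6.
|zone Q∩zone R|: x∈[7,9], y∈[1,4] → 2·3 = 6.
|zone P∩zone Q∩zone R| = 0.
|zone P ∪ zone Q ∪ zone R| = 62 − 12 + 0 = 50.00.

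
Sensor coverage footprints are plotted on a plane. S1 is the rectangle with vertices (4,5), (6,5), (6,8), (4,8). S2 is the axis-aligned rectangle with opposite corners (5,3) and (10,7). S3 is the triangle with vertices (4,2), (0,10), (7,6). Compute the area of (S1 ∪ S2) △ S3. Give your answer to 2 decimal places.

|S1 ∪ S2| = 24.
|(S1 ∪ S2) ∩ S3| = 6.2381.
|(S1 ∪ S2) △ S3| = 24 + 20 − 12.4762 = 31.52.

31.52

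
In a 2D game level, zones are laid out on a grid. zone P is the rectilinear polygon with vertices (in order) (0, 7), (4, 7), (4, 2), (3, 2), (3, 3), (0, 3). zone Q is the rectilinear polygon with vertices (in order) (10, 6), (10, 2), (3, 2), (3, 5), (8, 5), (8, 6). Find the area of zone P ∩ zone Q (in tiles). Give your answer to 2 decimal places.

3.00

The intersection is the polygon with vertices (4,2), (3,2), (3,3), (3,5), (4,5).
By the shoelace formula its area is 3.00.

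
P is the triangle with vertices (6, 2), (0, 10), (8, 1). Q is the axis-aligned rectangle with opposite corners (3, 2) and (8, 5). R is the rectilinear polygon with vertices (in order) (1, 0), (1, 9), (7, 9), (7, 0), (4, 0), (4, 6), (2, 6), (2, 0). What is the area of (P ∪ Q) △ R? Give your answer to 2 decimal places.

38.56

|P ∪ Q| = 17.2917.
|(P ∪ Q) ∩ R| = 10.3681.
|(P ∪ Q) △ R| = 17.2917 + 42 − 20.7361 = 38.56.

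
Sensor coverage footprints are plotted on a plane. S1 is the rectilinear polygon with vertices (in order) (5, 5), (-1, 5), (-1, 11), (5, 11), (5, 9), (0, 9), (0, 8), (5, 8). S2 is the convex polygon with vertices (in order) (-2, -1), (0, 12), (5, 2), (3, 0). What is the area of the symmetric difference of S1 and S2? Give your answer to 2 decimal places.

49.65

|S1| = 31, |S2| = 46.5, |S1∩S2| = 13.9231.
|S1 △ S2| = |S1| + |S2| − 2·|S1∩S2| = 31 + 46.5 − 27.8462 = 49.65.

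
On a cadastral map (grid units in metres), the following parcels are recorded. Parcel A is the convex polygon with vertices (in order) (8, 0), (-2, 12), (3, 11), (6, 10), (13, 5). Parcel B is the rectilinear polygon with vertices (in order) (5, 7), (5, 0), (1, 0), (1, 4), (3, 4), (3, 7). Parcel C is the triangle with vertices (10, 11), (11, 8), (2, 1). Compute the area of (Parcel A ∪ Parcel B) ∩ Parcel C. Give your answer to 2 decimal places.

The region (Parcel A ∪ Parcel B) ∩ Parcel C is the polygon with vertices (5,3.333), (2,1), (8.036,8.546), (9.947,7.181), (5.135,3.438), (5,3.6).
By the shoelace formula its area is 11.31.

11.31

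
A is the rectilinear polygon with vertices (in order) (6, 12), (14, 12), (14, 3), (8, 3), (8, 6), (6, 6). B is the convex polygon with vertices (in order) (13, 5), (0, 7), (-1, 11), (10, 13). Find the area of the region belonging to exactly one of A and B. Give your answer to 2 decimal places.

|A| = 66, |B| = 72, |A∩B| = 35.8702.
|A △ B| = |A| + |B| − 2·|A∩B| = 66 + 72 − 71.7404 = 66.26.

66.26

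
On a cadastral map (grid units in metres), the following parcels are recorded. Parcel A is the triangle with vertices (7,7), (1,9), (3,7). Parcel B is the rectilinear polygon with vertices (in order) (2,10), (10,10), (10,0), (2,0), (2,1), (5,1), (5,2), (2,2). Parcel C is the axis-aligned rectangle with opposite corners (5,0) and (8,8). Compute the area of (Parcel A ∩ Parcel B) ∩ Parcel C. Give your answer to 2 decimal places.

The region (Parcel A ∩ Parcel B) ∩ Parcel C is the polygon with vertices (5,7), (5,7.667), (7,7).
By the shoelace formula its area is 0.67.

0.67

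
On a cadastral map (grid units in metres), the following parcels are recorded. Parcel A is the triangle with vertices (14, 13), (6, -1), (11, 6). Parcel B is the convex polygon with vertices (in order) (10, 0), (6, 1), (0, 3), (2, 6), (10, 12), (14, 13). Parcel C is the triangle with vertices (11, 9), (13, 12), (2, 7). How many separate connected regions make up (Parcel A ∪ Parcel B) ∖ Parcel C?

(Parcel A ∪ Parcel B) ∖ Parcel C is a single connected region.

1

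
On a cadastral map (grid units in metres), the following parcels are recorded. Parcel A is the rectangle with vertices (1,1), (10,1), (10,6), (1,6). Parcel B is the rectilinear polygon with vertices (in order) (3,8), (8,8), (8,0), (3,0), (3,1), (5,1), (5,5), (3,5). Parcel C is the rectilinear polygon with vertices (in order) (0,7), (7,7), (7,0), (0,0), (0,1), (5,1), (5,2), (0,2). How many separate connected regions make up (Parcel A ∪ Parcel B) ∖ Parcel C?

(Parcel A ∪ Parcel B) ∖ Parcel C splits into 2 disjoint pieces (area 22, area 4).

2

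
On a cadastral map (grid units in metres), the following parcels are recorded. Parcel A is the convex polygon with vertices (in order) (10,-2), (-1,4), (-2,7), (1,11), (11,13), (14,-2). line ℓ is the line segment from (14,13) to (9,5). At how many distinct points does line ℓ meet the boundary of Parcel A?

1

The segment meets the boundary at (11.727,9.364).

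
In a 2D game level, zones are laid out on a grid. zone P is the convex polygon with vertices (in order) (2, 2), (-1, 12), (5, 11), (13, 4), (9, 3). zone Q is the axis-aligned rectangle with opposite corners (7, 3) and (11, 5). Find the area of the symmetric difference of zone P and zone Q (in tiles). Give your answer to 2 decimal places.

69.50

|zone P| = 76.5, |zone Q| = 8, |zone P∩zone Q| = 7.5.
|zone P △ zone Q| = |zone P| + |zone Q| − 2·|zone P∩zone Q| = 76.5 + 8 − 15 = 69.50.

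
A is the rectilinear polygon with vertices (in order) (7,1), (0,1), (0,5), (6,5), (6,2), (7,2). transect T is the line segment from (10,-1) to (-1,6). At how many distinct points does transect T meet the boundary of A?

The segment meets the boundary at (0.571,5), (6.857,1).

2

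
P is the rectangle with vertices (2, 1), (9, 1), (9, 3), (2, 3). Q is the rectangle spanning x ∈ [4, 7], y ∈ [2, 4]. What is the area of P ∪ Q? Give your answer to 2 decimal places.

By inclusion–exclusion:
Individual areas: |P| = 14, |Q| = 6.
|P∩Q|: x∈[4,7], y∈[2,3] → 3·1 = 3.
|P ∪ Q| = 20 − 3 = 17.00.

17.00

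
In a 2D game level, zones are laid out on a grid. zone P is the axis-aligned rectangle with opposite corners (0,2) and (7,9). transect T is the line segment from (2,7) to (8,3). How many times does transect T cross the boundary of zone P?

1

The segment meets the boundary at (7,3.667).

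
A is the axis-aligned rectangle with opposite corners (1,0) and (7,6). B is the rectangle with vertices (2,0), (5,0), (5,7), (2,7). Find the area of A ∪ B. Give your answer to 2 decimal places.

By inclusion–exclusion:
Individual areas: |A| = 36, |B| = 21.
|A∩B|: x∈[2,5], y∈[0,6] → 3·6 = 18.
|A ∪ B| = 57 − 18 = 39.00.

39.00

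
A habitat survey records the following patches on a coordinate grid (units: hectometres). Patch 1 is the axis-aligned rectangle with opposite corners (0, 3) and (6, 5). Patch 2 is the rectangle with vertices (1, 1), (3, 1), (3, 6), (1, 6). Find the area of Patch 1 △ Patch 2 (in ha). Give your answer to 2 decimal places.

14.00

|Patch 1∩Patch 2|: x∈[1,3], y∈[3,5] → 2·2 = 4.
|Patch 1 △ Patch 2| = |Patch 1| + |Patch 2| − 2·|Patch 1∩Patch 2| = 12 + 10 − 8 = 14.00.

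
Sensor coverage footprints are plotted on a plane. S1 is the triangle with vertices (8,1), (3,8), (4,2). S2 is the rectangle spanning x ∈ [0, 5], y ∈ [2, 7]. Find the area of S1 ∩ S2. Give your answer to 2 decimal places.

The intersection is the polygon with vertices (5,5.2), (5,2), (4,2), (3.167,7), (3.714,7).
By the shoelace formula its area is 5.93.

5.93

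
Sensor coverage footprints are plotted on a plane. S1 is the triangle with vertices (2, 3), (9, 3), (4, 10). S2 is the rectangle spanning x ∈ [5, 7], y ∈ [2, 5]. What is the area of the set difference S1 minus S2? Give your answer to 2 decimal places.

|S1| = 24.5, |S1∩S2| = 4.
|S1 ∖ S2| = |S1| − |S1∩S2| = 24.5 − 4 = 20.50.

20.50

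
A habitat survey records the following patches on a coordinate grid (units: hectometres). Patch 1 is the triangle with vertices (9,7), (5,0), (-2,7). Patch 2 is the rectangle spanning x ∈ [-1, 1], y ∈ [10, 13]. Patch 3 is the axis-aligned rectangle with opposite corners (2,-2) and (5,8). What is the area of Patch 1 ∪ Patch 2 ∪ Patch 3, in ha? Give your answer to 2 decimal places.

58.00

By inclusion–exclusion:
Individual areas: |Patch 1| = 38.5, |Patch 2| = 6, |Patch 3| = 30.
|Patch 1∩Patch 2| = 0.
|Patch 1∩Patch 3| = 16.5.
|Patch 2∩Patch 3| = 0 (no overlap).
|Patch 1∩Patch 2∩Patch 3| = 0.
|Patch 1 ∪ Patch 2 ∪ Patch 3| = 74.5 − 16.5 + 0 = 58.00.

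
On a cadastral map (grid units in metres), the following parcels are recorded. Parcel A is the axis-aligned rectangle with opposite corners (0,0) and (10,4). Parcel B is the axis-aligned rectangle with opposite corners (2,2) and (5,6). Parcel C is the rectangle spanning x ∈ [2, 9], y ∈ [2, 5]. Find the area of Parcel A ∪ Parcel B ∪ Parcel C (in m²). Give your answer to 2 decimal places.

By inclusion–exclusion:
Individual areas: |Parcel A| = 40, |Parcel B| = 12, |Parcel C| = 21.
|Parcel A∩Parcel B|: x∈[2,5], y∈[2,4] → 3·2 = 6.
|Parcel A∩Parcel C|: x∈[2,9], y∈[2,4] → 7·2 = 14.
|Parcel B∩Parcel C|: x∈[2,5], y∈[2,5] → 3·3 = 9.
|Parcel A∩Parcel B∩Parcel C| = 6.
|Parcel A ∪ Parcel B ∪ Parcel C| = 73 − 29 + 6 = 50.00.

50.00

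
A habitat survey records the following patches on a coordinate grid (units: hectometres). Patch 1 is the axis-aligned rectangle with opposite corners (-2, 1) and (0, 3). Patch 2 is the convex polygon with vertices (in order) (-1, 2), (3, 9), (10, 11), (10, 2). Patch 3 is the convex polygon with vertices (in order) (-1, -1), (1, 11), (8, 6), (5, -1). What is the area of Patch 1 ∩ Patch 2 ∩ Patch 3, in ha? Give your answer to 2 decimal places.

The intersection is the polygon with vertices (0,2), (-0.5,2), (-0.333,3), (0,3).
By the shoelace formula its area is 0.42.

0.42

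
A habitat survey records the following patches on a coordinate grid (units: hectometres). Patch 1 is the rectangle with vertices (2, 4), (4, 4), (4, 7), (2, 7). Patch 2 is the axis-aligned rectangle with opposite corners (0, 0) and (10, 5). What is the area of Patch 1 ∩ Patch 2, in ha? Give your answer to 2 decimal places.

|Patch 1∩Patch 2|: x∈[2,4], y∈[4,5] → 2·1 = 2.

2.00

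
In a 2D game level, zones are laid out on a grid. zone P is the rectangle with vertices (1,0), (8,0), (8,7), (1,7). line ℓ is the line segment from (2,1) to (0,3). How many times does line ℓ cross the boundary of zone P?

1

The segment meets the boundary at (1,2).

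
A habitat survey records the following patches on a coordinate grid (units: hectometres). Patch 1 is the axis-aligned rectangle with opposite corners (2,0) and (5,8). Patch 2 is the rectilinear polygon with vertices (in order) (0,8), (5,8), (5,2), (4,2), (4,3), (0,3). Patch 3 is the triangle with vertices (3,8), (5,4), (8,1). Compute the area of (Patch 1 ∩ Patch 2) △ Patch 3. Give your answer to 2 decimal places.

16.60

|Patch 1 ∩ Patch 2| = 16.
|(Patch 1 ∩ Patch 2) ∩ Patch 3| = 1.2.
|(Patch 1 ∩ Patch 2) △ Patch 3| = 16 + 3 − 2.4 = 16.60.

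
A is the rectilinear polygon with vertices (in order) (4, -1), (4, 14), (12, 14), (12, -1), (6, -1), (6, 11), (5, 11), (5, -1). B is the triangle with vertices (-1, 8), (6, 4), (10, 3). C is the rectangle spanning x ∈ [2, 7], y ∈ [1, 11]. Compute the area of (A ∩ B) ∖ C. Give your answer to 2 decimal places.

0.92

|A ∩ B| = 2.2792.
|(A ∩ B) ∩ C| = 1.3588.
|(A ∩ B) ∖ C| = 2.2792 − 1.3588 = 0.92.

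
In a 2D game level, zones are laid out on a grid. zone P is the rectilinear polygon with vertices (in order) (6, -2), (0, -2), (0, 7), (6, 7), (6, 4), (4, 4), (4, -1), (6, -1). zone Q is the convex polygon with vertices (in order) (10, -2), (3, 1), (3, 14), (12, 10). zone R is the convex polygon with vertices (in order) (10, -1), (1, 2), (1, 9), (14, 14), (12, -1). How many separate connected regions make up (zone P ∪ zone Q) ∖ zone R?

(zone P ∪ zone Q) ∖ zone R splits into 2 disjoint pieces (area 25.869, area 10.795).

2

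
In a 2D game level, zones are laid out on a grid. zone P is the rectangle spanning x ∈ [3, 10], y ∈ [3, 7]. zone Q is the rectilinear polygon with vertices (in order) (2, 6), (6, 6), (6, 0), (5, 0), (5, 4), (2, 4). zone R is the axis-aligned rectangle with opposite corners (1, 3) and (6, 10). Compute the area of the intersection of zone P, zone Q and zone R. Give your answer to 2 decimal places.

7.00

The intersection is the polygon with vertices (6,6), (6,3), (5,3), (5,4), (3,4), (3,6).
By the shoelace formula its area is 7.00.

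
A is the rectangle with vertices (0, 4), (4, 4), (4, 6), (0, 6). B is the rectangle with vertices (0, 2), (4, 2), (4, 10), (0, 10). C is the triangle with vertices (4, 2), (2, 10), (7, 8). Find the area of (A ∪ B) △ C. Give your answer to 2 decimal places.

35.60

|A ∪ B| = 32.
|(A ∪ B) ∩ C| = 7.2.
|(A ∪ B) △ C| = 32 + 18 − 14.4 = 35.60.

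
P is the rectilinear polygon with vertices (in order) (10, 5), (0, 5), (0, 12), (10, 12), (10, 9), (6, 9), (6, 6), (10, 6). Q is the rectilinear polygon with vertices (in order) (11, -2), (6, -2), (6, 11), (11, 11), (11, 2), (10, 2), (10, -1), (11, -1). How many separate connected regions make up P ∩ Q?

P ∩ Q splits into 2 disjoint pieces (area 4, area 8).

2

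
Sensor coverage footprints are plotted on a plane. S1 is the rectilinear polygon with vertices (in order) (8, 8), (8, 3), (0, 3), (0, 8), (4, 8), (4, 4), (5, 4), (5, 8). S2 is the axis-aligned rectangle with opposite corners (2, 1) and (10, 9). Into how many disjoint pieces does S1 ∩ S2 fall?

1

S1 ∩ S2 is a single connected region.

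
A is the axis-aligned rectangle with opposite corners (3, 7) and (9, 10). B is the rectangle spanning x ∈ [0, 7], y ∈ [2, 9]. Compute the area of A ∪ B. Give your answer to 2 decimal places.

By inclusion–exclusion:
Individual areas: |A| = 18, |B| = 49.
|A∩B|: x∈[3,7], y∈[7,9] → 4·2 = 8.
|A ∪ B| = 67 − 8 = 59.00.

59.00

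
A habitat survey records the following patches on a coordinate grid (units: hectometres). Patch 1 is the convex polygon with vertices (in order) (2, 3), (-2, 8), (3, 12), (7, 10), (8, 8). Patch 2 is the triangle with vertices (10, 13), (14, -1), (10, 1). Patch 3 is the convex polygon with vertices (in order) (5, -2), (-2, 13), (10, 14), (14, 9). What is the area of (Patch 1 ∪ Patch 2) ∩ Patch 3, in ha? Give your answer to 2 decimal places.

|Patch 1 ∪ Patch 2| = 72.
|(Patch 1 ∪ Patch 2) ∩ Patch 3| = 47.41.

47.41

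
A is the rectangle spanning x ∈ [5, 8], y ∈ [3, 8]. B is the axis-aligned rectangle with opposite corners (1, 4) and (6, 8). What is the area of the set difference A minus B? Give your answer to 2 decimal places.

|A∩B|: x∈[5,6], y∈[4,8] → 1·4 = 4.
|A| = 15.
|A ∖ B| = |A| − |A∩B| = 15 − 4 = 11.00.

11.00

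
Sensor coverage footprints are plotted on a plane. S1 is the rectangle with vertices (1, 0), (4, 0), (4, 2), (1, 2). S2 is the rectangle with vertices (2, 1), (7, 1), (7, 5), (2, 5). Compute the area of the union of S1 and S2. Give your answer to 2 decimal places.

By inclusion–exclusion:
Individual areas: |S1| = 6, |S2| = 20.
|S1∩S2|: x∈[2,4], y∈[1,2] → 2·1 = 2.
|S1 ∪ S2| = 26 − 2 = 24.00.

24.00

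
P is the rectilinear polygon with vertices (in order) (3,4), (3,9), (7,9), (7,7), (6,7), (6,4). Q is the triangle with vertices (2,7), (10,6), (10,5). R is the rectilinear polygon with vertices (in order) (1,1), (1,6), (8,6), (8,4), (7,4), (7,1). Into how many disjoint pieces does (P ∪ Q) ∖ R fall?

(P ∪ Q) ∖ R is a single connected region.

1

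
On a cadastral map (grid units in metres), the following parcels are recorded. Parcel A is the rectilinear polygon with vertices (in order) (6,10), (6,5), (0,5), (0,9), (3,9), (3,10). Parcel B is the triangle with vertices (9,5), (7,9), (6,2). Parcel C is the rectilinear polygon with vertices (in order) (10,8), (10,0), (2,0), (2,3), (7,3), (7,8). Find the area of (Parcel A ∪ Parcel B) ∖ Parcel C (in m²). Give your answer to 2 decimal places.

|Parcel A ∪ Parcel B| = 36.
|(Parcel A ∪ Parcel B) ∩ Parcel C| = 6.1786.
|(Parcel A ∪ Parcel B) ∖ Parcel C| = 36 − 6.1786 = 29.82.

29.82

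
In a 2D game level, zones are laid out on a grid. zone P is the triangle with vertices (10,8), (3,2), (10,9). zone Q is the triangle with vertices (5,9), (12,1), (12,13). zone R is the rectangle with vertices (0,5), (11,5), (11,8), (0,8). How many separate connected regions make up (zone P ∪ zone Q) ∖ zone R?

(zone P ∪ zone Q) ∖ zone R splits into 2 disjoint pieces (area 0.75, area 30.5625).

2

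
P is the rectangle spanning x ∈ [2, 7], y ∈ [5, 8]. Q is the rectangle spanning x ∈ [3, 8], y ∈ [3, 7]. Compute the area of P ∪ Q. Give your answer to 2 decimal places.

27.00

By inclusion–exclusion:
Individual areas: |P| = 15, |Q| = 20.
|P∩Q|: x∈[3,7], y∈[5,7] → 4·2 = 8.
|P ∪ Q| = 35 − 8 = 27.00.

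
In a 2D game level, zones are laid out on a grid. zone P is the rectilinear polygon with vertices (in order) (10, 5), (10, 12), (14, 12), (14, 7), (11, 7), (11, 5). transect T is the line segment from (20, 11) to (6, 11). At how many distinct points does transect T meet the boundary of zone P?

2

The segment meets the boundary at (10,11), (14,11).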